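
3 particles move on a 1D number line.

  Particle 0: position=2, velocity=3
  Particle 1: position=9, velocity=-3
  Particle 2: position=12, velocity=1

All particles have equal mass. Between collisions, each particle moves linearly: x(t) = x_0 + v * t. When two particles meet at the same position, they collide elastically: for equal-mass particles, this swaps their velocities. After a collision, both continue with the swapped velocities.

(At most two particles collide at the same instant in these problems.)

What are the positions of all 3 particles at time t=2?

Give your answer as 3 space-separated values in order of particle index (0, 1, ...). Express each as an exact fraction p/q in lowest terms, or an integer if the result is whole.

Answer: 3 8 14

Derivation:
Collision at t=7/6: particles 0 and 1 swap velocities; positions: p0=11/2 p1=11/2 p2=79/6; velocities now: v0=-3 v1=3 v2=1
Advance to t=2 (no further collisions before then); velocities: v0=-3 v1=3 v2=1; positions = 3 8 14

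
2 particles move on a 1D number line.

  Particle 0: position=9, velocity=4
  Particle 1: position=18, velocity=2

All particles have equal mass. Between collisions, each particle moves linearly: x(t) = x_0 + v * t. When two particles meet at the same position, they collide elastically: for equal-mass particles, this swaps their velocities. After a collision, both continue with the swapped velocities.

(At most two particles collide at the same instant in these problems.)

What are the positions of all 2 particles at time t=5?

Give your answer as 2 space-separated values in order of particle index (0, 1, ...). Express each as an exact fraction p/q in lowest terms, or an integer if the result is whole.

Answer: 28 29

Derivation:
Collision at t=9/2: particles 0 and 1 swap velocities; positions: p0=27 p1=27; velocities now: v0=2 v1=4
Advance to t=5 (no further collisions before then); velocities: v0=2 v1=4; positions = 28 29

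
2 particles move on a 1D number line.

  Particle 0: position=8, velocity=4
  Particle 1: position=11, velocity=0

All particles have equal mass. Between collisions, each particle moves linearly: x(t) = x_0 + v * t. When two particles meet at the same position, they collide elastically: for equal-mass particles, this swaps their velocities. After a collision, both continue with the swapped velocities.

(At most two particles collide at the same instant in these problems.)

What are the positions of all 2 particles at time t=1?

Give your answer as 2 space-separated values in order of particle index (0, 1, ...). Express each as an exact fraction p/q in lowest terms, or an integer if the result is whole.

Collision at t=3/4: particles 0 and 1 swap velocities; positions: p0=11 p1=11; velocities now: v0=0 v1=4
Advance to t=1 (no further collisions before then); velocities: v0=0 v1=4; positions = 11 12

Answer: 11 12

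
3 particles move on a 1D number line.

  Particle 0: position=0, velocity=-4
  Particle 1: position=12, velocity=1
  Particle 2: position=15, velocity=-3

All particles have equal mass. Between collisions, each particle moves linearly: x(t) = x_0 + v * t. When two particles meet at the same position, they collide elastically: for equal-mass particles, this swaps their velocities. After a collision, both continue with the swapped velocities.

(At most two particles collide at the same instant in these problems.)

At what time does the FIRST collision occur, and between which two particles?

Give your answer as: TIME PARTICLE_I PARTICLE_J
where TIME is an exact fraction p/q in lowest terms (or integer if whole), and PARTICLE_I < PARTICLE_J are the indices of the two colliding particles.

Pair (0,1): pos 0,12 vel -4,1 -> not approaching (rel speed -5 <= 0)
Pair (1,2): pos 12,15 vel 1,-3 -> gap=3, closing at 4/unit, collide at t=3/4
Earliest collision: t=3/4 between 1 and 2

Answer: 3/4 1 2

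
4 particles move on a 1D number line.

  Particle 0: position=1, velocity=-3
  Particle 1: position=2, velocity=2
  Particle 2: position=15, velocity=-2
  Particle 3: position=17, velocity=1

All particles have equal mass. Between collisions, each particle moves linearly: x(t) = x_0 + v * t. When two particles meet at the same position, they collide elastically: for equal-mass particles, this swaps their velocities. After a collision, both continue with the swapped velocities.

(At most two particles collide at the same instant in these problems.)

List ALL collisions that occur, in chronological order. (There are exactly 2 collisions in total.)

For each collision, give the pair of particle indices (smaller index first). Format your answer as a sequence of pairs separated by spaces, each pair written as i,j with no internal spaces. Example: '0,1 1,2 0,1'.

Collision at t=13/4: particles 1 and 2 swap velocities; positions: p0=-35/4 p1=17/2 p2=17/2 p3=81/4; velocities now: v0=-3 v1=-2 v2=2 v3=1
Collision at t=15: particles 2 and 3 swap velocities; positions: p0=-44 p1=-15 p2=32 p3=32; velocities now: v0=-3 v1=-2 v2=1 v3=2

Answer: 1,2 2,3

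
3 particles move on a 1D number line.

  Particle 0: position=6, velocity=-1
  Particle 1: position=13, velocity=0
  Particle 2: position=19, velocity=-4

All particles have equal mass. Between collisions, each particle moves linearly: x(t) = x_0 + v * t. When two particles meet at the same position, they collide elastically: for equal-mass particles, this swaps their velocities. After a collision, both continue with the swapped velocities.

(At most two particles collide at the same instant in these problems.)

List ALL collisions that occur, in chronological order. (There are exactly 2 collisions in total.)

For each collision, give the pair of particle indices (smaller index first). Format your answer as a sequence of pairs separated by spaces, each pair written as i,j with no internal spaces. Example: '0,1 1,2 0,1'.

Answer: 1,2 0,1

Derivation:
Collision at t=3/2: particles 1 and 2 swap velocities; positions: p0=9/2 p1=13 p2=13; velocities now: v0=-1 v1=-4 v2=0
Collision at t=13/3: particles 0 and 1 swap velocities; positions: p0=5/3 p1=5/3 p2=13; velocities now: v0=-4 v1=-1 v2=0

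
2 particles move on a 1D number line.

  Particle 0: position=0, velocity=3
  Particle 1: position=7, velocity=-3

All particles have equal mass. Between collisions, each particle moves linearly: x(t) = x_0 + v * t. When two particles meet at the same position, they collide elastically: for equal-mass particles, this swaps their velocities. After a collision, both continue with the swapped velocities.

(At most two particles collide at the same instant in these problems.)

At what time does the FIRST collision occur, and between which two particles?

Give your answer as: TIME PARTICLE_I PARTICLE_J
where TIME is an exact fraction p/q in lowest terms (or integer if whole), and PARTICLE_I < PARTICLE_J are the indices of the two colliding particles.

Pair (0,1): pos 0,7 vel 3,-3 -> gap=7, closing at 6/unit, collide at t=7/6
Earliest collision: t=7/6 between 0 and 1

Answer: 7/6 0 1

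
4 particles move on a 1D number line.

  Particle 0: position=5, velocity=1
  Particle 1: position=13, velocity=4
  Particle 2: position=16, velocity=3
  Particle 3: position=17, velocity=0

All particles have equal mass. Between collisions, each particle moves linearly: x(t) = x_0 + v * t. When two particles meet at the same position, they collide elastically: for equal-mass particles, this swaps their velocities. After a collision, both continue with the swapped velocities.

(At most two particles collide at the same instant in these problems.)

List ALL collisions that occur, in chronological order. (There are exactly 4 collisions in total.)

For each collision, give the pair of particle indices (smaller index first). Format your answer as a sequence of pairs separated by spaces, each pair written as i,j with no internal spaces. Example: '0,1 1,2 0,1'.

Collision at t=1/3: particles 2 and 3 swap velocities; positions: p0=16/3 p1=43/3 p2=17 p3=17; velocities now: v0=1 v1=4 v2=0 v3=3
Collision at t=1: particles 1 and 2 swap velocities; positions: p0=6 p1=17 p2=17 p3=19; velocities now: v0=1 v1=0 v2=4 v3=3
Collision at t=3: particles 2 and 3 swap velocities; positions: p0=8 p1=17 p2=25 p3=25; velocities now: v0=1 v1=0 v2=3 v3=4
Collision at t=12: particles 0 and 1 swap velocities; positions: p0=17 p1=17 p2=52 p3=61; velocities now: v0=0 v1=1 v2=3 v3=4

Answer: 2,3 1,2 2,3 0,1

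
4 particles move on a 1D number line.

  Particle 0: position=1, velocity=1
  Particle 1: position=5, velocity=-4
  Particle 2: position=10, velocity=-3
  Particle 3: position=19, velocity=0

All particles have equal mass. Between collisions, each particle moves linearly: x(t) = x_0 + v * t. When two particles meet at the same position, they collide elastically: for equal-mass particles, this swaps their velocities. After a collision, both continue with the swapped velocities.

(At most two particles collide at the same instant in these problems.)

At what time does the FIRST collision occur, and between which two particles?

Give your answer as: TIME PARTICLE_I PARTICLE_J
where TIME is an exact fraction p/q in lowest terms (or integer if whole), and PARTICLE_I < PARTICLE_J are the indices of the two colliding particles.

Answer: 4/5 0 1

Derivation:
Pair (0,1): pos 1,5 vel 1,-4 -> gap=4, closing at 5/unit, collide at t=4/5
Pair (1,2): pos 5,10 vel -4,-3 -> not approaching (rel speed -1 <= 0)
Pair (2,3): pos 10,19 vel -3,0 -> not approaching (rel speed -3 <= 0)
Earliest collision: t=4/5 between 0 and 1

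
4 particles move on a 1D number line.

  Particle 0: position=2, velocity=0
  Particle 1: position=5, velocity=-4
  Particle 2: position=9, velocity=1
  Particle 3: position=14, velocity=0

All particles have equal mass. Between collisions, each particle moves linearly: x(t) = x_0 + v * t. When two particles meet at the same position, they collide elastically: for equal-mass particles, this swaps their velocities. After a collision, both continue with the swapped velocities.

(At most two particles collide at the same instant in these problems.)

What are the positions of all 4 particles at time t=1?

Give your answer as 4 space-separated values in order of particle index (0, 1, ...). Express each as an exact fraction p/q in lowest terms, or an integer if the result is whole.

Answer: 1 2 10 14

Derivation:
Collision at t=3/4: particles 0 and 1 swap velocities; positions: p0=2 p1=2 p2=39/4 p3=14; velocities now: v0=-4 v1=0 v2=1 v3=0
Advance to t=1 (no further collisions before then); velocities: v0=-4 v1=0 v2=1 v3=0; positions = 1 2 10 14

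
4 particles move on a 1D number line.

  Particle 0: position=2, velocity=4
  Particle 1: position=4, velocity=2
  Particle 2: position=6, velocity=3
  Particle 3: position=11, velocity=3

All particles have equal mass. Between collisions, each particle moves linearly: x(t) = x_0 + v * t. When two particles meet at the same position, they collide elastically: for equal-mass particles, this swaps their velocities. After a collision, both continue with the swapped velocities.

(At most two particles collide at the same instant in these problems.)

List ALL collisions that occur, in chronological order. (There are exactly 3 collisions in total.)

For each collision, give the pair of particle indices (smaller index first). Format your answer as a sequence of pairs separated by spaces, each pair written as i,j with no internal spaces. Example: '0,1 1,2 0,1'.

Collision at t=1: particles 0 and 1 swap velocities; positions: p0=6 p1=6 p2=9 p3=14; velocities now: v0=2 v1=4 v2=3 v3=3
Collision at t=4: particles 1 and 2 swap velocities; positions: p0=12 p1=18 p2=18 p3=23; velocities now: v0=2 v1=3 v2=4 v3=3
Collision at t=9: particles 2 and 3 swap velocities; positions: p0=22 p1=33 p2=38 p3=38; velocities now: v0=2 v1=3 v2=3 v3=4

Answer: 0,1 1,2 2,3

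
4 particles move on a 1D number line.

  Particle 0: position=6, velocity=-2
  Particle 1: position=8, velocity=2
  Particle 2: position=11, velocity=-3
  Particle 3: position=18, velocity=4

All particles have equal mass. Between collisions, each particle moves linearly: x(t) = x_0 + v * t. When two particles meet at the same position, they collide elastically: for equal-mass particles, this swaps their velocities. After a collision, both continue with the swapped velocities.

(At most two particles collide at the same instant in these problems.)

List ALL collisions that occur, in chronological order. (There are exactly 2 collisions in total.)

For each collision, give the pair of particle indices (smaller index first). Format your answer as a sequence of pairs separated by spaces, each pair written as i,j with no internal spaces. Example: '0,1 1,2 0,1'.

Answer: 1,2 0,1

Derivation:
Collision at t=3/5: particles 1 and 2 swap velocities; positions: p0=24/5 p1=46/5 p2=46/5 p3=102/5; velocities now: v0=-2 v1=-3 v2=2 v3=4
Collision at t=5: particles 0 and 1 swap velocities; positions: p0=-4 p1=-4 p2=18 p3=38; velocities now: v0=-3 v1=-2 v2=2 v3=4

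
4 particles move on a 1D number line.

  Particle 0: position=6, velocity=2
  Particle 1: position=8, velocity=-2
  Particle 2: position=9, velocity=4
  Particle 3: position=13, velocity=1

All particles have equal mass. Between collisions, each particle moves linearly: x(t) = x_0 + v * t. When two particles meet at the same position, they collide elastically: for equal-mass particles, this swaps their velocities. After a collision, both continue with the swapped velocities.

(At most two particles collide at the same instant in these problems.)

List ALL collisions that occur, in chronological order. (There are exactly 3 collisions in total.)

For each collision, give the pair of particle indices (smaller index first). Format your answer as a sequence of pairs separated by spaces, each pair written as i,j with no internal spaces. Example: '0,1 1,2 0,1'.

Collision at t=1/2: particles 0 and 1 swap velocities; positions: p0=7 p1=7 p2=11 p3=27/2; velocities now: v0=-2 v1=2 v2=4 v3=1
Collision at t=4/3: particles 2 and 3 swap velocities; positions: p0=16/3 p1=26/3 p2=43/3 p3=43/3; velocities now: v0=-2 v1=2 v2=1 v3=4
Collision at t=7: particles 1 and 2 swap velocities; positions: p0=-6 p1=20 p2=20 p3=37; velocities now: v0=-2 v1=1 v2=2 v3=4

Answer: 0,1 2,3 1,2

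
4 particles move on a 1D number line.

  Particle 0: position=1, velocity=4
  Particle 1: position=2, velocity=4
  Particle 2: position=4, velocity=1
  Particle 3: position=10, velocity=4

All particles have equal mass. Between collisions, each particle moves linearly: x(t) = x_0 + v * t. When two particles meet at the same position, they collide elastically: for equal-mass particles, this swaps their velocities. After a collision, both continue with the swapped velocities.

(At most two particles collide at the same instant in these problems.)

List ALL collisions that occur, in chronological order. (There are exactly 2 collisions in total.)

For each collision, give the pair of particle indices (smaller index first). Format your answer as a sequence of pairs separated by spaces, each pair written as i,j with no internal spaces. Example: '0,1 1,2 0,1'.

Answer: 1,2 0,1

Derivation:
Collision at t=2/3: particles 1 and 2 swap velocities; positions: p0=11/3 p1=14/3 p2=14/3 p3=38/3; velocities now: v0=4 v1=1 v2=4 v3=4
Collision at t=1: particles 0 and 1 swap velocities; positions: p0=5 p1=5 p2=6 p3=14; velocities now: v0=1 v1=4 v2=4 v3=4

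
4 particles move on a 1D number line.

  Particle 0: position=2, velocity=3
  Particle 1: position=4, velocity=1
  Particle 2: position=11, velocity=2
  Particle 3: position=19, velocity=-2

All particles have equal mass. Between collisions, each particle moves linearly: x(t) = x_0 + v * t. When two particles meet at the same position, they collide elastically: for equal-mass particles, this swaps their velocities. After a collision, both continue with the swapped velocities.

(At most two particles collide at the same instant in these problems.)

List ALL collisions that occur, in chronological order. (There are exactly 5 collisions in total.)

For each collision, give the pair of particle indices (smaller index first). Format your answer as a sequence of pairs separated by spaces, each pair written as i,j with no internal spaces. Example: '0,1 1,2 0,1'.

Answer: 0,1 2,3 1,2 0,1 2,3

Derivation:
Collision at t=1: particles 0 and 1 swap velocities; positions: p0=5 p1=5 p2=13 p3=17; velocities now: v0=1 v1=3 v2=2 v3=-2
Collision at t=2: particles 2 and 3 swap velocities; positions: p0=6 p1=8 p2=15 p3=15; velocities now: v0=1 v1=3 v2=-2 v3=2
Collision at t=17/5: particles 1 and 2 swap velocities; positions: p0=37/5 p1=61/5 p2=61/5 p3=89/5; velocities now: v0=1 v1=-2 v2=3 v3=2
Collision at t=5: particles 0 and 1 swap velocities; positions: p0=9 p1=9 p2=17 p3=21; velocities now: v0=-2 v1=1 v2=3 v3=2
Collision at t=9: particles 2 and 3 swap velocities; positions: p0=1 p1=13 p2=29 p3=29; velocities now: v0=-2 v1=1 v2=2 v3=3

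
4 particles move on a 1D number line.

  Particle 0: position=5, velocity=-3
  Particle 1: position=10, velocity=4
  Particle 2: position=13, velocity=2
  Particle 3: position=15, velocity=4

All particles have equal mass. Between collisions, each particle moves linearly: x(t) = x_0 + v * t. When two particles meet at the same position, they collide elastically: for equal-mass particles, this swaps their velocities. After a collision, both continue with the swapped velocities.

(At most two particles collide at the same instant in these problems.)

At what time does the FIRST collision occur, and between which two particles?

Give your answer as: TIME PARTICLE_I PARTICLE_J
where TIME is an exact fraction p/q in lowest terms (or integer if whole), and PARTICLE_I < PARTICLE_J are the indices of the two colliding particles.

Pair (0,1): pos 5,10 vel -3,4 -> not approaching (rel speed -7 <= 0)
Pair (1,2): pos 10,13 vel 4,2 -> gap=3, closing at 2/unit, collide at t=3/2
Pair (2,3): pos 13,15 vel 2,4 -> not approaching (rel speed -2 <= 0)
Earliest collision: t=3/2 between 1 and 2

Answer: 3/2 1 2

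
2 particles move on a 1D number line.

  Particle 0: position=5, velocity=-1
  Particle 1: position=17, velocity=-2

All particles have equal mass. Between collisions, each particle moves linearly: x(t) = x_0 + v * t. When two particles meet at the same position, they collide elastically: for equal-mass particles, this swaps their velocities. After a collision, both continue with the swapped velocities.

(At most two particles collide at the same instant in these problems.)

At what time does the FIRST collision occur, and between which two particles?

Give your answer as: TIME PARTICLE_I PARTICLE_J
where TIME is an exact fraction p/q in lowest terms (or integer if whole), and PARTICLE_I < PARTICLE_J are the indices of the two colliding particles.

Pair (0,1): pos 5,17 vel -1,-2 -> gap=12, closing at 1/unit, collide at t=12
Earliest collision: t=12 between 0 and 1

Answer: 12 0 1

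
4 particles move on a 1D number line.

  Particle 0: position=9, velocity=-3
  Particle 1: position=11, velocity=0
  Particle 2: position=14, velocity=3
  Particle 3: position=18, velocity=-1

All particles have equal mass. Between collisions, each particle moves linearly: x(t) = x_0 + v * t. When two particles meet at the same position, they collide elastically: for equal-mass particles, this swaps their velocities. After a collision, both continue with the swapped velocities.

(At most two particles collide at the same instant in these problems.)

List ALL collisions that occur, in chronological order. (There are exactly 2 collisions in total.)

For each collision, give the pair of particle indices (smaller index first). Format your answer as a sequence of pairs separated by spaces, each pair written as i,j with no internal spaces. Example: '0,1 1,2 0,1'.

Collision at t=1: particles 2 and 3 swap velocities; positions: p0=6 p1=11 p2=17 p3=17; velocities now: v0=-3 v1=0 v2=-1 v3=3
Collision at t=7: particles 1 and 2 swap velocities; positions: p0=-12 p1=11 p2=11 p3=35; velocities now: v0=-3 v1=-1 v2=0 v3=3

Answer: 2,3 1,2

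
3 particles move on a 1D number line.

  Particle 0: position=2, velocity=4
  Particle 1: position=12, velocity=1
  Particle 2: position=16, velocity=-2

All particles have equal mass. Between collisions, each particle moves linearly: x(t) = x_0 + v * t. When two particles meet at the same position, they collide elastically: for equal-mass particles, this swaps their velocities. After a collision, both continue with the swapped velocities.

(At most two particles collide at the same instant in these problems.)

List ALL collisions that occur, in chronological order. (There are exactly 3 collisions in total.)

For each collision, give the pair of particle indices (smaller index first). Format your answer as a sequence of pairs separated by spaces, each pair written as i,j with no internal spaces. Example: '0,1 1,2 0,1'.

Answer: 1,2 0,1 1,2

Derivation:
Collision at t=4/3: particles 1 and 2 swap velocities; positions: p0=22/3 p1=40/3 p2=40/3; velocities now: v0=4 v1=-2 v2=1
Collision at t=7/3: particles 0 and 1 swap velocities; positions: p0=34/3 p1=34/3 p2=43/3; velocities now: v0=-2 v1=4 v2=1
Collision at t=10/3: particles 1 and 2 swap velocities; positions: p0=28/3 p1=46/3 p2=46/3; velocities now: v0=-2 v1=1 v2=4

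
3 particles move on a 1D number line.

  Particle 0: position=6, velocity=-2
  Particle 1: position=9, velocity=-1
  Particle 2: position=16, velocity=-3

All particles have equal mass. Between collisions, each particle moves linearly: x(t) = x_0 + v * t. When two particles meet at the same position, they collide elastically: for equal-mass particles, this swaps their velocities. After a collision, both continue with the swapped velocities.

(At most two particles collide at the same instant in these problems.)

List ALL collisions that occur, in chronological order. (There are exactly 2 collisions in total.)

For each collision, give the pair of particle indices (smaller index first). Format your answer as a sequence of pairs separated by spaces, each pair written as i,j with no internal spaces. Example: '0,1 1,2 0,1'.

Answer: 1,2 0,1

Derivation:
Collision at t=7/2: particles 1 and 2 swap velocities; positions: p0=-1 p1=11/2 p2=11/2; velocities now: v0=-2 v1=-3 v2=-1
Collision at t=10: particles 0 and 1 swap velocities; positions: p0=-14 p1=-14 p2=-1; velocities now: v0=-3 v1=-2 v2=-1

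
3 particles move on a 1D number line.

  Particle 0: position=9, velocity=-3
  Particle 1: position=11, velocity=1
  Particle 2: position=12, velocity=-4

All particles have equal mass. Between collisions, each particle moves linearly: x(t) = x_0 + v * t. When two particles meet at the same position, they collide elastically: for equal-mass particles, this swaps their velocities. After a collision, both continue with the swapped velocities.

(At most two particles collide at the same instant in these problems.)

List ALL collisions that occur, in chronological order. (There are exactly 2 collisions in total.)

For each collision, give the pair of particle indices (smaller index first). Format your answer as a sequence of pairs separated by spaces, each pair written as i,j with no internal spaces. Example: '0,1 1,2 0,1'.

Answer: 1,2 0,1

Derivation:
Collision at t=1/5: particles 1 and 2 swap velocities; positions: p0=42/5 p1=56/5 p2=56/5; velocities now: v0=-3 v1=-4 v2=1
Collision at t=3: particles 0 and 1 swap velocities; positions: p0=0 p1=0 p2=14; velocities now: v0=-4 v1=-3 v2=1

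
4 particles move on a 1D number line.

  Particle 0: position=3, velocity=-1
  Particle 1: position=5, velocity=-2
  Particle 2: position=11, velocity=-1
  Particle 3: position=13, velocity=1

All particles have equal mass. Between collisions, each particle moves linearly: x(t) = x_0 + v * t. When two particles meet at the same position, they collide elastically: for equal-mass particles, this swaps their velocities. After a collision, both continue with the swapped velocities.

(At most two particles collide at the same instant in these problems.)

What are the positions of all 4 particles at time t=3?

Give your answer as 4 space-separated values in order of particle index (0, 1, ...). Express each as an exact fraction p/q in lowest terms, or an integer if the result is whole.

Collision at t=2: particles 0 and 1 swap velocities; positions: p0=1 p1=1 p2=9 p3=15; velocities now: v0=-2 v1=-1 v2=-1 v3=1
Advance to t=3 (no further collisions before then); velocities: v0=-2 v1=-1 v2=-1 v3=1; positions = -1 0 8 16

Answer: -1 0 8 16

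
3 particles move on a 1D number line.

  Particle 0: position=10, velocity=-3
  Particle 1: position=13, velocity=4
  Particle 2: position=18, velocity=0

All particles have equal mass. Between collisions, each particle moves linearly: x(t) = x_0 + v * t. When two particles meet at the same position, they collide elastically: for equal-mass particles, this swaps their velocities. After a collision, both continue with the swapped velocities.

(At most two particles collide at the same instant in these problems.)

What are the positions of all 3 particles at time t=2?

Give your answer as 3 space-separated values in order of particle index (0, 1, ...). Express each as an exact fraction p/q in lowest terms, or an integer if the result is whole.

Answer: 4 18 21

Derivation:
Collision at t=5/4: particles 1 and 2 swap velocities; positions: p0=25/4 p1=18 p2=18; velocities now: v0=-3 v1=0 v2=4
Advance to t=2 (no further collisions before then); velocities: v0=-3 v1=0 v2=4; positions = 4 18 21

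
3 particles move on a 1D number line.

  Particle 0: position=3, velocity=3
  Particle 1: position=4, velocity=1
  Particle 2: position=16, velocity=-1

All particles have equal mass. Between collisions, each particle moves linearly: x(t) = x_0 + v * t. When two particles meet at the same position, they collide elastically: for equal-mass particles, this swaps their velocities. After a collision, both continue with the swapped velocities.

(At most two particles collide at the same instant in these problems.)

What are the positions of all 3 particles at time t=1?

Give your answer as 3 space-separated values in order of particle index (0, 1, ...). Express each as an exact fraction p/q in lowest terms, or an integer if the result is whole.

Collision at t=1/2: particles 0 and 1 swap velocities; positions: p0=9/2 p1=9/2 p2=31/2; velocities now: v0=1 v1=3 v2=-1
Advance to t=1 (no further collisions before then); velocities: v0=1 v1=3 v2=-1; positions = 5 6 15

Answer: 5 6 15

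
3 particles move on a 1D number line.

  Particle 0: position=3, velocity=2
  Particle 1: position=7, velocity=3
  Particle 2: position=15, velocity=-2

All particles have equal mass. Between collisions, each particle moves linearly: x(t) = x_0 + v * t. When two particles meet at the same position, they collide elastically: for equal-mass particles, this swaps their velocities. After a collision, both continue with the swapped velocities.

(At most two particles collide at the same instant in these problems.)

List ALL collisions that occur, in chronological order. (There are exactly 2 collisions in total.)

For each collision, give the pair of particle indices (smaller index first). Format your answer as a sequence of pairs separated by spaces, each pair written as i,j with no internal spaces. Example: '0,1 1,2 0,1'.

Collision at t=8/5: particles 1 and 2 swap velocities; positions: p0=31/5 p1=59/5 p2=59/5; velocities now: v0=2 v1=-2 v2=3
Collision at t=3: particles 0 and 1 swap velocities; positions: p0=9 p1=9 p2=16; velocities now: v0=-2 v1=2 v2=3

Answer: 1,2 0,1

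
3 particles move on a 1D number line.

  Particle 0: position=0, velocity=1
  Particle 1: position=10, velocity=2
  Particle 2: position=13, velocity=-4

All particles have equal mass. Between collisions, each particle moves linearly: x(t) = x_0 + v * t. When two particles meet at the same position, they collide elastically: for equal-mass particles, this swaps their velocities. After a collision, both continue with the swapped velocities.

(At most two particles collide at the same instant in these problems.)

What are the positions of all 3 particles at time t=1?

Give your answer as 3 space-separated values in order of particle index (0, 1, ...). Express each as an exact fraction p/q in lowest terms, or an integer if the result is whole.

Collision at t=1/2: particles 1 and 2 swap velocities; positions: p0=1/2 p1=11 p2=11; velocities now: v0=1 v1=-4 v2=2
Advance to t=1 (no further collisions before then); velocities: v0=1 v1=-4 v2=2; positions = 1 9 12

Answer: 1 9 12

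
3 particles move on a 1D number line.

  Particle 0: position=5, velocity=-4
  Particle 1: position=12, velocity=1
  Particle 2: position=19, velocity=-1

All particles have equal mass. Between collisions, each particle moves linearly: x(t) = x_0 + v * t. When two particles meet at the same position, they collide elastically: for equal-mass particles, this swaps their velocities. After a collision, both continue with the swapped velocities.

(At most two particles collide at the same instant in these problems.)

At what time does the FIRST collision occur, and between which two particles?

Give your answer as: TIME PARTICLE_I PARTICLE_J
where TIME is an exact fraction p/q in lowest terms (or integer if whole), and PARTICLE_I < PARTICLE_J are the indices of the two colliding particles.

Pair (0,1): pos 5,12 vel -4,1 -> not approaching (rel speed -5 <= 0)
Pair (1,2): pos 12,19 vel 1,-1 -> gap=7, closing at 2/unit, collide at t=7/2
Earliest collision: t=7/2 between 1 and 2

Answer: 7/2 1 2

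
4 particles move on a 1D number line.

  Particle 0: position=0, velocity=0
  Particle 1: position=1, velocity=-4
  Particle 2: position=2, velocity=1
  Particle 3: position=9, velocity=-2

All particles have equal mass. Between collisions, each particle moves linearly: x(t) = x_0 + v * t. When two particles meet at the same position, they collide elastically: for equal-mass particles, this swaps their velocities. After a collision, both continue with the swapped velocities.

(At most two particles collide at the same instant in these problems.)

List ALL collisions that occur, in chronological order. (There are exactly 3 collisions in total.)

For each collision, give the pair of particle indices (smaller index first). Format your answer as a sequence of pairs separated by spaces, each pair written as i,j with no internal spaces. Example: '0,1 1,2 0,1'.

Collision at t=1/4: particles 0 and 1 swap velocities; positions: p0=0 p1=0 p2=9/4 p3=17/2; velocities now: v0=-4 v1=0 v2=1 v3=-2
Collision at t=7/3: particles 2 and 3 swap velocities; positions: p0=-25/3 p1=0 p2=13/3 p3=13/3; velocities now: v0=-4 v1=0 v2=-2 v3=1
Collision at t=9/2: particles 1 and 2 swap velocities; positions: p0=-17 p1=0 p2=0 p3=13/2; velocities now: v0=-4 v1=-2 v2=0 v3=1

Answer: 0,1 2,3 1,2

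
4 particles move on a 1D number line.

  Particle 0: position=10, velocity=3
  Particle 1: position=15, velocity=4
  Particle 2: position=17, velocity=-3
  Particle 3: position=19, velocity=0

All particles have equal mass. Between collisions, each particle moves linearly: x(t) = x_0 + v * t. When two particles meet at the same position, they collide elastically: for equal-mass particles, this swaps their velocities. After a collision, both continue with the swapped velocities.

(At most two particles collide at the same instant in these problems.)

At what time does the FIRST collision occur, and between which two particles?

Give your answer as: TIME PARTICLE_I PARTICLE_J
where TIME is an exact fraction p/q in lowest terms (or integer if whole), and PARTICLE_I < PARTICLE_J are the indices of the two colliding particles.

Pair (0,1): pos 10,15 vel 3,4 -> not approaching (rel speed -1 <= 0)
Pair (1,2): pos 15,17 vel 4,-3 -> gap=2, closing at 7/unit, collide at t=2/7
Pair (2,3): pos 17,19 vel -3,0 -> not approaching (rel speed -3 <= 0)
Earliest collision: t=2/7 between 1 and 2

Answer: 2/7 1 2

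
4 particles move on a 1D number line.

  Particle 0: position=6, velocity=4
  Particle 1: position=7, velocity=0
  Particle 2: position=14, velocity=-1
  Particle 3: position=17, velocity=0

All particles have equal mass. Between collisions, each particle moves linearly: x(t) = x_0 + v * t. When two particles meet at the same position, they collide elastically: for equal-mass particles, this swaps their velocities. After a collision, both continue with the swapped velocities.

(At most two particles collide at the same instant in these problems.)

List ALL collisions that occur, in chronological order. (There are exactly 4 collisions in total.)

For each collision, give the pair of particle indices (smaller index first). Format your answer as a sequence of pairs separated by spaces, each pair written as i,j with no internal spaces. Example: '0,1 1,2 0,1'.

Answer: 0,1 1,2 2,3 0,1

Derivation:
Collision at t=1/4: particles 0 and 1 swap velocities; positions: p0=7 p1=7 p2=55/4 p3=17; velocities now: v0=0 v1=4 v2=-1 v3=0
Collision at t=8/5: particles 1 and 2 swap velocities; positions: p0=7 p1=62/5 p2=62/5 p3=17; velocities now: v0=0 v1=-1 v2=4 v3=0
Collision at t=11/4: particles 2 and 3 swap velocities; positions: p0=7 p1=45/4 p2=17 p3=17; velocities now: v0=0 v1=-1 v2=0 v3=4
Collision at t=7: particles 0 and 1 swap velocities; positions: p0=7 p1=7 p2=17 p3=34; velocities now: v0=-1 v1=0 v2=0 v3=4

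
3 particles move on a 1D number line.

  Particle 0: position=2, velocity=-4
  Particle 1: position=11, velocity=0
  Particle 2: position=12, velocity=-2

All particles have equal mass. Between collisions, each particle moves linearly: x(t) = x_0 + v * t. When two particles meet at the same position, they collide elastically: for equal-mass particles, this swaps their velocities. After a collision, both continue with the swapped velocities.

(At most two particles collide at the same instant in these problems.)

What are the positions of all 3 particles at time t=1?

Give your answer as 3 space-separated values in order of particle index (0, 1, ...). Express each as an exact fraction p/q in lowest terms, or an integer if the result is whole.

Collision at t=1/2: particles 1 and 2 swap velocities; positions: p0=0 p1=11 p2=11; velocities now: v0=-4 v1=-2 v2=0
Advance to t=1 (no further collisions before then); velocities: v0=-4 v1=-2 v2=0; positions = -2 10 11

Answer: -2 10 11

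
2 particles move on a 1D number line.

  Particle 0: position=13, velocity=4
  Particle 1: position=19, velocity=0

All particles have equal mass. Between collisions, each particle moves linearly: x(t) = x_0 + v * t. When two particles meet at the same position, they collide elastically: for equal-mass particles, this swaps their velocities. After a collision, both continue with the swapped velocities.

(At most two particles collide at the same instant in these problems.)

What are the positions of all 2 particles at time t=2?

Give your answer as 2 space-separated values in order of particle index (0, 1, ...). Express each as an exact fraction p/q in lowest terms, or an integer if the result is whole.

Collision at t=3/2: particles 0 and 1 swap velocities; positions: p0=19 p1=19; velocities now: v0=0 v1=4
Advance to t=2 (no further collisions before then); velocities: v0=0 v1=4; positions = 19 21

Answer: 19 21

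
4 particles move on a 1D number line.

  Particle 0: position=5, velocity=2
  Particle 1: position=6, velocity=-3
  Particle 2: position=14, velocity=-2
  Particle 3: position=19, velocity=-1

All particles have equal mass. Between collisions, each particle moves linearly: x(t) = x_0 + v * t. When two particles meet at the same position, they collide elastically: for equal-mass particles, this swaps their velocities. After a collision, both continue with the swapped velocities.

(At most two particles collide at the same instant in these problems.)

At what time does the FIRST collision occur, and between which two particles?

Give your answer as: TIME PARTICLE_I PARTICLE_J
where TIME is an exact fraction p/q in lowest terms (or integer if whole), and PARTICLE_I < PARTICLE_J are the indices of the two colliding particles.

Answer: 1/5 0 1

Derivation:
Pair (0,1): pos 5,6 vel 2,-3 -> gap=1, closing at 5/unit, collide at t=1/5
Pair (1,2): pos 6,14 vel -3,-2 -> not approaching (rel speed -1 <= 0)
Pair (2,3): pos 14,19 vel -2,-1 -> not approaching (rel speed -1 <= 0)
Earliest collision: t=1/5 between 0 and 1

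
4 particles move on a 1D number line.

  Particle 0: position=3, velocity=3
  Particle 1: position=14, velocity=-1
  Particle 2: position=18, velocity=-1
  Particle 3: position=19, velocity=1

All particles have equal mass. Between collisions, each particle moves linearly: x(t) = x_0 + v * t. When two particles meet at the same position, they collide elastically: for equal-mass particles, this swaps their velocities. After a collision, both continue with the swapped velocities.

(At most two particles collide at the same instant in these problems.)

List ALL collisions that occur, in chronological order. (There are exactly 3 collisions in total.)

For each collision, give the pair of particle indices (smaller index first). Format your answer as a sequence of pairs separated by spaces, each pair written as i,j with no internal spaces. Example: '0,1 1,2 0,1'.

Answer: 0,1 1,2 2,3

Derivation:
Collision at t=11/4: particles 0 and 1 swap velocities; positions: p0=45/4 p1=45/4 p2=61/4 p3=87/4; velocities now: v0=-1 v1=3 v2=-1 v3=1
Collision at t=15/4: particles 1 and 2 swap velocities; positions: p0=41/4 p1=57/4 p2=57/4 p3=91/4; velocities now: v0=-1 v1=-1 v2=3 v3=1
Collision at t=8: particles 2 and 3 swap velocities; positions: p0=6 p1=10 p2=27 p3=27; velocities now: v0=-1 v1=-1 v2=1 v3=3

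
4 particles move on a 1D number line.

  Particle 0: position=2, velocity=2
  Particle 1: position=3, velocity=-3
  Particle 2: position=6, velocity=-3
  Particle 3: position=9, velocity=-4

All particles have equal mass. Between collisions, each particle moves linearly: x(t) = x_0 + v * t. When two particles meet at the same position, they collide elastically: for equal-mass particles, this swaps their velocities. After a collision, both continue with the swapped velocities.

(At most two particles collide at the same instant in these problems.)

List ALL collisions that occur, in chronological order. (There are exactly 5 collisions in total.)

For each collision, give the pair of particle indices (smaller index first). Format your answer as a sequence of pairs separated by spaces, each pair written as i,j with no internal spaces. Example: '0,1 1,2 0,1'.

Collision at t=1/5: particles 0 and 1 swap velocities; positions: p0=12/5 p1=12/5 p2=27/5 p3=41/5; velocities now: v0=-3 v1=2 v2=-3 v3=-4
Collision at t=4/5: particles 1 and 2 swap velocities; positions: p0=3/5 p1=18/5 p2=18/5 p3=29/5; velocities now: v0=-3 v1=-3 v2=2 v3=-4
Collision at t=7/6: particles 2 and 3 swap velocities; positions: p0=-1/2 p1=5/2 p2=13/3 p3=13/3; velocities now: v0=-3 v1=-3 v2=-4 v3=2
Collision at t=3: particles 1 and 2 swap velocities; positions: p0=-6 p1=-3 p2=-3 p3=8; velocities now: v0=-3 v1=-4 v2=-3 v3=2
Collision at t=6: particles 0 and 1 swap velocities; positions: p0=-15 p1=-15 p2=-12 p3=14; velocities now: v0=-4 v1=-3 v2=-3 v3=2

Answer: 0,1 1,2 2,3 1,2 0,1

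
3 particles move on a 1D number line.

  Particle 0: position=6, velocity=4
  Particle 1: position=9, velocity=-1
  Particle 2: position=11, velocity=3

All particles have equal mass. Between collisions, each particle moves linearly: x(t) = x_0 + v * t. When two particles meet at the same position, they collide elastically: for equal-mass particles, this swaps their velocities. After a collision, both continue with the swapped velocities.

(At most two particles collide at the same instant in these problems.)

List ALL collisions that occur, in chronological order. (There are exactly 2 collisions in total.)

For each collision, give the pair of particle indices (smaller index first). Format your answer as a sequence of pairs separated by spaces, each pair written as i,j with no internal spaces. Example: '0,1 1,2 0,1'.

Collision at t=3/5: particles 0 and 1 swap velocities; positions: p0=42/5 p1=42/5 p2=64/5; velocities now: v0=-1 v1=4 v2=3
Collision at t=5: particles 1 and 2 swap velocities; positions: p0=4 p1=26 p2=26; velocities now: v0=-1 v1=3 v2=4

Answer: 0,1 1,2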